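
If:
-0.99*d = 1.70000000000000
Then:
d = -1.72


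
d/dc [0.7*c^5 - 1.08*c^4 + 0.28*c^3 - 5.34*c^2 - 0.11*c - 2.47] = 3.5*c^4 - 4.32*c^3 + 0.84*c^2 - 10.68*c - 0.11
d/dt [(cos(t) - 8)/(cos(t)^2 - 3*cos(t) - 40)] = sin(t)/(cos(t) + 5)^2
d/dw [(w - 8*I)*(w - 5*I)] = 2*w - 13*I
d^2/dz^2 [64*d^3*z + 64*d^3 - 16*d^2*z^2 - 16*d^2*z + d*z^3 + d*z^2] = 2*d*(-16*d + 3*z + 1)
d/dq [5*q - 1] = 5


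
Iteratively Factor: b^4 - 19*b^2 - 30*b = (b - 5)*(b^3 + 5*b^2 + 6*b) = (b - 5)*(b + 2)*(b^2 + 3*b) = (b - 5)*(b + 2)*(b + 3)*(b)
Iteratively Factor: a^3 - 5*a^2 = (a)*(a^2 - 5*a) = a*(a - 5)*(a)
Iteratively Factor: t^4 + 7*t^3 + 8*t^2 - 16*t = (t - 1)*(t^3 + 8*t^2 + 16*t) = (t - 1)*(t + 4)*(t^2 + 4*t) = (t - 1)*(t + 4)^2*(t)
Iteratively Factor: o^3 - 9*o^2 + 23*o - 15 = (o - 5)*(o^2 - 4*o + 3) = (o - 5)*(o - 1)*(o - 3)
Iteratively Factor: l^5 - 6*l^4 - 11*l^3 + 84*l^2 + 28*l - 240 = (l - 4)*(l^4 - 2*l^3 - 19*l^2 + 8*l + 60) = (l - 4)*(l - 2)*(l^3 - 19*l - 30) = (l - 4)*(l - 2)*(l + 2)*(l^2 - 2*l - 15) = (l - 4)*(l - 2)*(l + 2)*(l + 3)*(l - 5)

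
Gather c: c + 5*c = 6*c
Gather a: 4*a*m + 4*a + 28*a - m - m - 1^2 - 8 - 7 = a*(4*m + 32) - 2*m - 16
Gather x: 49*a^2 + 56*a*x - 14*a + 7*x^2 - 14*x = 49*a^2 - 14*a + 7*x^2 + x*(56*a - 14)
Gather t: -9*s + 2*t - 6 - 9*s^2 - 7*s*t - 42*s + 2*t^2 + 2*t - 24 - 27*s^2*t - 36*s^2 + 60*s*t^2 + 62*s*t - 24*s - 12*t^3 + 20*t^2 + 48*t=-45*s^2 - 75*s - 12*t^3 + t^2*(60*s + 22) + t*(-27*s^2 + 55*s + 52) - 30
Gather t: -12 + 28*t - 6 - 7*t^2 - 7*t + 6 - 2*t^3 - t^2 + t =-2*t^3 - 8*t^2 + 22*t - 12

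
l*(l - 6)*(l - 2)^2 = l^4 - 10*l^3 + 28*l^2 - 24*l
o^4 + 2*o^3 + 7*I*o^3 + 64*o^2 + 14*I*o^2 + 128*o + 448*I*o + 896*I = (o + 2)*(o - 8*I)*(o + 7*I)*(o + 8*I)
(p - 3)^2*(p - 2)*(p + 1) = p^4 - 7*p^3 + 13*p^2 + 3*p - 18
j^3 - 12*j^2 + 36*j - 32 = (j - 8)*(j - 2)^2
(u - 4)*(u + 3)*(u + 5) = u^3 + 4*u^2 - 17*u - 60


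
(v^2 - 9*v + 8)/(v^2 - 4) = (v^2 - 9*v + 8)/(v^2 - 4)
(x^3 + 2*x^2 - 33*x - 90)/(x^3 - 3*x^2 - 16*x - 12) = (x^2 + 8*x + 15)/(x^2 + 3*x + 2)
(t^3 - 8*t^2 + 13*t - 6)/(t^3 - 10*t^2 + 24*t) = (t^2 - 2*t + 1)/(t*(t - 4))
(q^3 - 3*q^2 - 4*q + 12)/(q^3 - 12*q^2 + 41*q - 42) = (q + 2)/(q - 7)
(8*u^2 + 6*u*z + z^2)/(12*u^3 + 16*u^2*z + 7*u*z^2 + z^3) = (4*u + z)/(6*u^2 + 5*u*z + z^2)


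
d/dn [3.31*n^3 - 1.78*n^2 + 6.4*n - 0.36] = 9.93*n^2 - 3.56*n + 6.4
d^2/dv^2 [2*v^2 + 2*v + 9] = 4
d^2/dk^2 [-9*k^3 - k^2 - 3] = -54*k - 2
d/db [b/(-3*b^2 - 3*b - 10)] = (3*b^2 - 10)/(9*b^4 + 18*b^3 + 69*b^2 + 60*b + 100)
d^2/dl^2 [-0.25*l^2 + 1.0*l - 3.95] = -0.500000000000000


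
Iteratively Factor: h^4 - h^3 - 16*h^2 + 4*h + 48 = (h + 3)*(h^3 - 4*h^2 - 4*h + 16) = (h - 2)*(h + 3)*(h^2 - 2*h - 8) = (h - 2)*(h + 2)*(h + 3)*(h - 4)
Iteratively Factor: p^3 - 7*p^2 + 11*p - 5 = (p - 5)*(p^2 - 2*p + 1) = (p - 5)*(p - 1)*(p - 1)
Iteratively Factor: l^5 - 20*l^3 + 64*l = (l - 2)*(l^4 + 2*l^3 - 16*l^2 - 32*l) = l*(l - 2)*(l^3 + 2*l^2 - 16*l - 32) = l*(l - 4)*(l - 2)*(l^2 + 6*l + 8) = l*(l - 4)*(l - 2)*(l + 2)*(l + 4)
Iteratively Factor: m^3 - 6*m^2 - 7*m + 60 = (m - 5)*(m^2 - m - 12) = (m - 5)*(m - 4)*(m + 3)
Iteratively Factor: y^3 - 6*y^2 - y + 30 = (y - 5)*(y^2 - y - 6) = (y - 5)*(y + 2)*(y - 3)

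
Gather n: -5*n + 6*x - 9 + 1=-5*n + 6*x - 8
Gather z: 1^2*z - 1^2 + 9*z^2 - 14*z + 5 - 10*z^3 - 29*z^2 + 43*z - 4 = -10*z^3 - 20*z^2 + 30*z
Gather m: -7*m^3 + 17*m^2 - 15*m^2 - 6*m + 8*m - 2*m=-7*m^3 + 2*m^2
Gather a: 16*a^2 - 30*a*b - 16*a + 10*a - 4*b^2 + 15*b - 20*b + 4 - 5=16*a^2 + a*(-30*b - 6) - 4*b^2 - 5*b - 1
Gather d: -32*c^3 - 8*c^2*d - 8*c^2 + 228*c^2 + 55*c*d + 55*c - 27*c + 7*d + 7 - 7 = -32*c^3 + 220*c^2 + 28*c + d*(-8*c^2 + 55*c + 7)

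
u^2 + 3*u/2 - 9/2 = (u - 3/2)*(u + 3)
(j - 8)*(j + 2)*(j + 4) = j^3 - 2*j^2 - 40*j - 64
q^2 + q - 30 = (q - 5)*(q + 6)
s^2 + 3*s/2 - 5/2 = (s - 1)*(s + 5/2)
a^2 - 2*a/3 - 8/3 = (a - 2)*(a + 4/3)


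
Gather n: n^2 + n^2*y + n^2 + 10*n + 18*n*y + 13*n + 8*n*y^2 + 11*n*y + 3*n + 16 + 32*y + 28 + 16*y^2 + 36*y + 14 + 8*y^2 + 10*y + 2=n^2*(y + 2) + n*(8*y^2 + 29*y + 26) + 24*y^2 + 78*y + 60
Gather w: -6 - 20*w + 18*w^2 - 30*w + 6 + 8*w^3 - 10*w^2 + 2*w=8*w^3 + 8*w^2 - 48*w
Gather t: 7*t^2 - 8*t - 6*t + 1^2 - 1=7*t^2 - 14*t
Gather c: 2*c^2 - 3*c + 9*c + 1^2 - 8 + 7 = 2*c^2 + 6*c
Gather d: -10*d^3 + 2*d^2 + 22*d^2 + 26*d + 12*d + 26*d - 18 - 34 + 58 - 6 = -10*d^3 + 24*d^2 + 64*d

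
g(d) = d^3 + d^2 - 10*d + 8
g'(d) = 3*d^2 + 2*d - 10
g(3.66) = 33.82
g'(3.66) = 37.51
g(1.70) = -1.20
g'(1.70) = 2.07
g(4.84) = 96.41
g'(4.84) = 69.96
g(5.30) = 131.97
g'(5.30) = 84.87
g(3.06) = 15.42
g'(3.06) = 24.21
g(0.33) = 4.84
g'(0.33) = -9.01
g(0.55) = 2.97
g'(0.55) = -7.99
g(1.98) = -0.12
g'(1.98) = 5.72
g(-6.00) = -112.00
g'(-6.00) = 86.00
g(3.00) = 14.00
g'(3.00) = 23.00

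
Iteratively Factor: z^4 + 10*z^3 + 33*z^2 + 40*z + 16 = (z + 1)*(z^3 + 9*z^2 + 24*z + 16) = (z + 1)^2*(z^2 + 8*z + 16) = (z + 1)^2*(z + 4)*(z + 4)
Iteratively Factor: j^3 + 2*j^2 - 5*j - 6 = (j - 2)*(j^2 + 4*j + 3) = (j - 2)*(j + 1)*(j + 3)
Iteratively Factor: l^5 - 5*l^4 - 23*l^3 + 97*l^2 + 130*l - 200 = (l + 2)*(l^4 - 7*l^3 - 9*l^2 + 115*l - 100) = (l - 5)*(l + 2)*(l^3 - 2*l^2 - 19*l + 20) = (l - 5)^2*(l + 2)*(l^2 + 3*l - 4) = (l - 5)^2*(l + 2)*(l + 4)*(l - 1)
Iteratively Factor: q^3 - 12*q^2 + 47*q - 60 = (q - 3)*(q^2 - 9*q + 20) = (q - 5)*(q - 3)*(q - 4)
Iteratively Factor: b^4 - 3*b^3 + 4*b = (b - 2)*(b^3 - b^2 - 2*b) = (b - 2)^2*(b^2 + b) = b*(b - 2)^2*(b + 1)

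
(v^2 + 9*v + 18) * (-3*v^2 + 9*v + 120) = -3*v^4 - 18*v^3 + 147*v^2 + 1242*v + 2160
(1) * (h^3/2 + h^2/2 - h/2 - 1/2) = h^3/2 + h^2/2 - h/2 - 1/2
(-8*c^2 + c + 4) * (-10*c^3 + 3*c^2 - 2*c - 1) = 80*c^5 - 34*c^4 - 21*c^3 + 18*c^2 - 9*c - 4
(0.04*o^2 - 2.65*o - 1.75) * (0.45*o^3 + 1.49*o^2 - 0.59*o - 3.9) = 0.018*o^5 - 1.1329*o^4 - 4.7596*o^3 - 1.2*o^2 + 11.3675*o + 6.825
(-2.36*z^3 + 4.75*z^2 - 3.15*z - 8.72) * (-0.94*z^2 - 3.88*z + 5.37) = 2.2184*z^5 + 4.6918*z^4 - 28.1422*z^3 + 45.9263*z^2 + 16.9181*z - 46.8264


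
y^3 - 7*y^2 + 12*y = y*(y - 4)*(y - 3)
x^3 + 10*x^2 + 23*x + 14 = (x + 1)*(x + 2)*(x + 7)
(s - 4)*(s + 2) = s^2 - 2*s - 8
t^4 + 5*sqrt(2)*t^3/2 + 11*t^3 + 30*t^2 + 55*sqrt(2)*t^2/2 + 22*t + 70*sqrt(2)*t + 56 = (t + 4)*(t + 7)*(t + sqrt(2)/2)*(t + 2*sqrt(2))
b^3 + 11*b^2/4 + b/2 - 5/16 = (b - 1/4)*(b + 1/2)*(b + 5/2)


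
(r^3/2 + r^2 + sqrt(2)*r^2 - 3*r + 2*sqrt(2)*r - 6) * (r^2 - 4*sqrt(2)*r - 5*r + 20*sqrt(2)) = r^5/2 - 3*r^4/2 - sqrt(2)*r^4 - 16*r^3 + 3*sqrt(2)*r^3 + 22*sqrt(2)*r^2 + 33*r^2 - 36*sqrt(2)*r + 110*r - 120*sqrt(2)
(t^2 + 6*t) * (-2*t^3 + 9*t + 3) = -2*t^5 - 12*t^4 + 9*t^3 + 57*t^2 + 18*t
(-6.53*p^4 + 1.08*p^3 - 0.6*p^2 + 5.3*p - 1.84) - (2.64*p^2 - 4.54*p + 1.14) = -6.53*p^4 + 1.08*p^3 - 3.24*p^2 + 9.84*p - 2.98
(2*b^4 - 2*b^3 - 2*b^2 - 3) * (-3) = -6*b^4 + 6*b^3 + 6*b^2 + 9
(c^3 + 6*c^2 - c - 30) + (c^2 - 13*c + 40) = c^3 + 7*c^2 - 14*c + 10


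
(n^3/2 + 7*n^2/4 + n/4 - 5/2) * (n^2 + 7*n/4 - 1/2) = n^5/2 + 21*n^4/8 + 49*n^3/16 - 47*n^2/16 - 9*n/2 + 5/4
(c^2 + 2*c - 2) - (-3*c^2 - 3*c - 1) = 4*c^2 + 5*c - 1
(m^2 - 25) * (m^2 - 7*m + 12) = m^4 - 7*m^3 - 13*m^2 + 175*m - 300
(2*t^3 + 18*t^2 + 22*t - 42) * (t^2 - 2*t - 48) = 2*t^5 + 14*t^4 - 110*t^3 - 950*t^2 - 972*t + 2016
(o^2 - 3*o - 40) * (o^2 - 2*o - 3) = o^4 - 5*o^3 - 37*o^2 + 89*o + 120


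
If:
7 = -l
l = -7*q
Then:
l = -7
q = 1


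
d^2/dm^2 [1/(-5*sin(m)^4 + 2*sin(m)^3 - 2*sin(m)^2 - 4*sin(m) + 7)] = 2*(200*sin(m)^8 - 115*sin(m)^7 - 172*sin(m)^6 + 118*sin(m)^5 + 166*sin(m)^4 - 59*sin(m)^3 - 162*sin(m)^2 + 32*sin(m) - 30)/(5*sin(m)^4 - 2*sin(m)^3 + 2*sin(m)^2 + 4*sin(m) - 7)^3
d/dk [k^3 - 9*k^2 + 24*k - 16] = 3*k^2 - 18*k + 24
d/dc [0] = 0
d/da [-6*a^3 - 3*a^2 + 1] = 6*a*(-3*a - 1)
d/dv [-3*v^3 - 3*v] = -9*v^2 - 3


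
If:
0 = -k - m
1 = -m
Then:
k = 1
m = -1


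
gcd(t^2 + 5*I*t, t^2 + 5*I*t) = t^2 + 5*I*t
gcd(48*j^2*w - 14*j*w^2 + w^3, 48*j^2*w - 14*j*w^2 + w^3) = 48*j^2*w - 14*j*w^2 + w^3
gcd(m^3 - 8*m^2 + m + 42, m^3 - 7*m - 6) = m^2 - m - 6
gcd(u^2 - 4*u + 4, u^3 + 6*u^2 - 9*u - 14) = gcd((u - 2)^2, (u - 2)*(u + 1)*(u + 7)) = u - 2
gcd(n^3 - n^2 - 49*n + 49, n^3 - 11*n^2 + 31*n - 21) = n^2 - 8*n + 7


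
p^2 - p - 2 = (p - 2)*(p + 1)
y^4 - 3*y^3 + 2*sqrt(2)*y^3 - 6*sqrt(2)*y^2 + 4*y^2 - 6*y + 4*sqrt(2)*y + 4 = (y - 2)*(y - 1)*(y + sqrt(2))^2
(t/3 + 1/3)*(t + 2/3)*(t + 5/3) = t^3/3 + 10*t^2/9 + 31*t/27 + 10/27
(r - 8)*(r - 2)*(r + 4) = r^3 - 6*r^2 - 24*r + 64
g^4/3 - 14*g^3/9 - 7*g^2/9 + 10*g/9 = g*(g/3 + 1/3)*(g - 5)*(g - 2/3)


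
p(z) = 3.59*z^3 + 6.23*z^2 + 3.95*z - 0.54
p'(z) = 10.77*z^2 + 12.46*z + 3.95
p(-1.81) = -8.57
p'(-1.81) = 16.68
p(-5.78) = -508.47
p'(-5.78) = 291.74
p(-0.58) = -1.44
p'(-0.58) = 0.35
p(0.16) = 0.27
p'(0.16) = 6.22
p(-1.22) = -2.61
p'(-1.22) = 4.78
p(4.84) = 571.55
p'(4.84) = 316.55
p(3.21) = 195.08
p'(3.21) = 154.92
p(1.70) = 41.82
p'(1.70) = 56.26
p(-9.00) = -2148.57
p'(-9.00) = 764.18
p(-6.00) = -575.40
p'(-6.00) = 316.91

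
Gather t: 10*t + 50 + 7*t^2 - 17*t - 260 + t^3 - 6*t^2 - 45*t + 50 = t^3 + t^2 - 52*t - 160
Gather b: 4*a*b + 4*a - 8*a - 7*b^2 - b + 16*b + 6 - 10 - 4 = -4*a - 7*b^2 + b*(4*a + 15) - 8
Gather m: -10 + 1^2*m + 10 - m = 0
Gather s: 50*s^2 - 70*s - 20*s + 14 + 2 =50*s^2 - 90*s + 16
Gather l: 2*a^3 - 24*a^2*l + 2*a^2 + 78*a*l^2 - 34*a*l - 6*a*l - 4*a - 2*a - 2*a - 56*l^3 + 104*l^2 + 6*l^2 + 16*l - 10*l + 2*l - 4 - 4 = 2*a^3 + 2*a^2 - 8*a - 56*l^3 + l^2*(78*a + 110) + l*(-24*a^2 - 40*a + 8) - 8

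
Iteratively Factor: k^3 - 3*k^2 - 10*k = (k - 5)*(k^2 + 2*k) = (k - 5)*(k + 2)*(k)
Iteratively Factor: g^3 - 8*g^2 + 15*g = (g - 5)*(g^2 - 3*g) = (g - 5)*(g - 3)*(g)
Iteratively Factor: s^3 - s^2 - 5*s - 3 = (s + 1)*(s^2 - 2*s - 3) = (s - 3)*(s + 1)*(s + 1)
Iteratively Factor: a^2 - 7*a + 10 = (a - 5)*(a - 2)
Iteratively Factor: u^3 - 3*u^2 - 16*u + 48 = (u + 4)*(u^2 - 7*u + 12) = (u - 4)*(u + 4)*(u - 3)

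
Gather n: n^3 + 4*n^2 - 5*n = n^3 + 4*n^2 - 5*n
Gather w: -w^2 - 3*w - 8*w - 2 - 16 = -w^2 - 11*w - 18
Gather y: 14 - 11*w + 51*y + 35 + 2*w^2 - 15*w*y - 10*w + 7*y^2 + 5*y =2*w^2 - 21*w + 7*y^2 + y*(56 - 15*w) + 49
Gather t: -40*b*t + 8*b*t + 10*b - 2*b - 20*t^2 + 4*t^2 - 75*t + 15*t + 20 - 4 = 8*b - 16*t^2 + t*(-32*b - 60) + 16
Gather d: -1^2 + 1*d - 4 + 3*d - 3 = 4*d - 8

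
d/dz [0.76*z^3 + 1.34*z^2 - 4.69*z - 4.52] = 2.28*z^2 + 2.68*z - 4.69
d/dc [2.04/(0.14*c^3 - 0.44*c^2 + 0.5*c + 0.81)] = (-0.8568*c^2 + 1.7952*c - 1.02)/(0.14*c^3 - 0.44*c^2 + 0.5*c + 0.81)^2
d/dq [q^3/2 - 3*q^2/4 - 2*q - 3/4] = 3*q^2/2 - 3*q/2 - 2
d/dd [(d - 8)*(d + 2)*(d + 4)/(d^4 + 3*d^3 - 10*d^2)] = (-d^5 + 4*d^4 + 116*d^3 + 496*d^2 + 176*d - 1280)/(d^3*(d^4 + 6*d^3 - 11*d^2 - 60*d + 100))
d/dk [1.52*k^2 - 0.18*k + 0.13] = 3.04*k - 0.18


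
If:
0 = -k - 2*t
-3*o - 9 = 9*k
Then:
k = -2*t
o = 6*t - 3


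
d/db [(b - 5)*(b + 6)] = 2*b + 1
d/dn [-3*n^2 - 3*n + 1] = -6*n - 3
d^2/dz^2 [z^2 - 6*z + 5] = 2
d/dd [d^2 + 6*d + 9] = 2*d + 6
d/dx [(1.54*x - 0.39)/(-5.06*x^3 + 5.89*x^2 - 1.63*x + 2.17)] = (15.5848*x^3 - 14.9908*x^2 + 4.5942*x + 2.7061)/(25.6036*x^6 - 59.6068*x^5 + 51.1877*x^4 - 41.1618*x^3 + 28.2195*x^2 - 7.0742*x + 4.7089)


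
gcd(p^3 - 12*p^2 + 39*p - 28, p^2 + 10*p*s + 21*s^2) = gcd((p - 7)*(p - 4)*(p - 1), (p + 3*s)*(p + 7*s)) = 1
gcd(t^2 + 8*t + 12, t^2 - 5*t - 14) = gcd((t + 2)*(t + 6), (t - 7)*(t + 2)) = t + 2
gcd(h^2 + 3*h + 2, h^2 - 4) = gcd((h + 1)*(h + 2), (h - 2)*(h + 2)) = h + 2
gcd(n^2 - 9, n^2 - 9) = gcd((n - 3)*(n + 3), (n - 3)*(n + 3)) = n^2 - 9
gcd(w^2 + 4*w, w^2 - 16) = w + 4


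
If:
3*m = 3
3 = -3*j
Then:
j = -1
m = 1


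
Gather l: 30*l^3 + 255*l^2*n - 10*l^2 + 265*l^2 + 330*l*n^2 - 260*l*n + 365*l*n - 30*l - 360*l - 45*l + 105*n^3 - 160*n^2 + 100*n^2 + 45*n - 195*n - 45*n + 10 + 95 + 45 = 30*l^3 + l^2*(255*n + 255) + l*(330*n^2 + 105*n - 435) + 105*n^3 - 60*n^2 - 195*n + 150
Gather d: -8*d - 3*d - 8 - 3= -11*d - 11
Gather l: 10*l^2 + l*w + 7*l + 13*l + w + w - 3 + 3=10*l^2 + l*(w + 20) + 2*w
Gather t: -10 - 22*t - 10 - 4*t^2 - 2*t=-4*t^2 - 24*t - 20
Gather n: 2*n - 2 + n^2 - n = n^2 + n - 2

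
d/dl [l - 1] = 1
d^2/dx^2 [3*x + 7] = 0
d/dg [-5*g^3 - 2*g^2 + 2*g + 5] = -15*g^2 - 4*g + 2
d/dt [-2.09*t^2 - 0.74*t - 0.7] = -4.18*t - 0.74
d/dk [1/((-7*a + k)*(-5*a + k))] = 2*(6*a - k)/((5*a - k)^2*(7*a - k)^2)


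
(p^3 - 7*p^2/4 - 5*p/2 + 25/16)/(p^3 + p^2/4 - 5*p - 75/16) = (2*p - 1)/(2*p + 3)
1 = 1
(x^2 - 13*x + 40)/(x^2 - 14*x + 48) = (x - 5)/(x - 6)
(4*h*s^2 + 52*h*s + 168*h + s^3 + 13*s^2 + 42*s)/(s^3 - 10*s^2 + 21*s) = (4*h*s^2 + 52*h*s + 168*h + s^3 + 13*s^2 + 42*s)/(s*(s^2 - 10*s + 21))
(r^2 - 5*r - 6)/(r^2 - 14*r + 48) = (r + 1)/(r - 8)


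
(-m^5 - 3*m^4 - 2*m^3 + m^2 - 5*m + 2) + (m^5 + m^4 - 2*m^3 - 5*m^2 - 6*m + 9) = -2*m^4 - 4*m^3 - 4*m^2 - 11*m + 11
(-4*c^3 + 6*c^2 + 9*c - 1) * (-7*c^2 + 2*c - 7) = 28*c^5 - 50*c^4 - 23*c^3 - 17*c^2 - 65*c + 7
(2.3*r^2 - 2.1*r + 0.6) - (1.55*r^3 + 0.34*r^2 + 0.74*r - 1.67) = -1.55*r^3 + 1.96*r^2 - 2.84*r + 2.27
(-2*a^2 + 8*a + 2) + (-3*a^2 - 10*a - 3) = -5*a^2 - 2*a - 1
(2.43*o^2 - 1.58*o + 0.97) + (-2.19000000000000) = 2.43*o^2 - 1.58*o - 1.22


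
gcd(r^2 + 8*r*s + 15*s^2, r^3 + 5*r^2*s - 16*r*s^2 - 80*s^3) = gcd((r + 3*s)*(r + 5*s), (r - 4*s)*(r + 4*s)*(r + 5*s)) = r + 5*s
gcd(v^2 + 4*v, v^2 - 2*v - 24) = v + 4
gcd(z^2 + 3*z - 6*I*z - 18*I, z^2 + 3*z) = z + 3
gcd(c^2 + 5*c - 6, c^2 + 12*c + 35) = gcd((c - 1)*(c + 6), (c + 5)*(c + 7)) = 1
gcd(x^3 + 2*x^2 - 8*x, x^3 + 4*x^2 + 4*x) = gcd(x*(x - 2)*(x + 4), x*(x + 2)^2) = x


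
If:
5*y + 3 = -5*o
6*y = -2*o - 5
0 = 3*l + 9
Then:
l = -3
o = 7/20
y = -19/20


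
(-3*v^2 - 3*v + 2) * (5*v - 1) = -15*v^3 - 12*v^2 + 13*v - 2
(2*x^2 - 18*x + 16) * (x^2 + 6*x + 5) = 2*x^4 - 6*x^3 - 82*x^2 + 6*x + 80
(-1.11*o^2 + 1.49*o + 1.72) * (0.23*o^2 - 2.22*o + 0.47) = -0.2553*o^4 + 2.8069*o^3 - 3.4339*o^2 - 3.1181*o + 0.8084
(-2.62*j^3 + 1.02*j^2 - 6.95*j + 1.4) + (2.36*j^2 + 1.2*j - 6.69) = -2.62*j^3 + 3.38*j^2 - 5.75*j - 5.29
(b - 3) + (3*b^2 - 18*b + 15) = 3*b^2 - 17*b + 12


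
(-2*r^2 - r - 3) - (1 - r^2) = -r^2 - r - 4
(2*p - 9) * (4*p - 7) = 8*p^2 - 50*p + 63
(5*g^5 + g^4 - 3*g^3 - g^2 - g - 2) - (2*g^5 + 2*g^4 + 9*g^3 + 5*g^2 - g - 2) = 3*g^5 - g^4 - 12*g^3 - 6*g^2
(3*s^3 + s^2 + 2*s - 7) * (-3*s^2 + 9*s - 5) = -9*s^5 + 24*s^4 - 12*s^3 + 34*s^2 - 73*s + 35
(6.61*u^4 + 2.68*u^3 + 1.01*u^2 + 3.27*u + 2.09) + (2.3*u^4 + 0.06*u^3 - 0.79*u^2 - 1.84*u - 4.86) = 8.91*u^4 + 2.74*u^3 + 0.22*u^2 + 1.43*u - 2.77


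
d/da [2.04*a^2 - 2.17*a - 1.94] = 4.08*a - 2.17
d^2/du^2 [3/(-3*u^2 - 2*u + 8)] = 6*(9*u^2 + 6*u - 4*(3*u + 1)^2 - 24)/(3*u^2 + 2*u - 8)^3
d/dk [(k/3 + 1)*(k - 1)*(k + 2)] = k^2 + 8*k/3 + 1/3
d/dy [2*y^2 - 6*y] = 4*y - 6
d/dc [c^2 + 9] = 2*c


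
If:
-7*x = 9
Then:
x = -9/7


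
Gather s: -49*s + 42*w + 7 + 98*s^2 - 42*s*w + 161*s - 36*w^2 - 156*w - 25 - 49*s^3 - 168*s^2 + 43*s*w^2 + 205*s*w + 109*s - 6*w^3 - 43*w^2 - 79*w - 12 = -49*s^3 - 70*s^2 + s*(43*w^2 + 163*w + 221) - 6*w^3 - 79*w^2 - 193*w - 30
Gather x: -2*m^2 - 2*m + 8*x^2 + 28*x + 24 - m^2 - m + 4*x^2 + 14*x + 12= -3*m^2 - 3*m + 12*x^2 + 42*x + 36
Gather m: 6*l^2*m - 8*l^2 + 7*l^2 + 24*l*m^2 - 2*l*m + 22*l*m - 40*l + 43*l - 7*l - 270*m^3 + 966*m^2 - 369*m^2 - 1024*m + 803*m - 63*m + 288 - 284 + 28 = -l^2 - 4*l - 270*m^3 + m^2*(24*l + 597) + m*(6*l^2 + 20*l - 284) + 32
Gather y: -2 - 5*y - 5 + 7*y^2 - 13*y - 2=7*y^2 - 18*y - 9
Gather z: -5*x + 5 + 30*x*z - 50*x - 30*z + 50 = -55*x + z*(30*x - 30) + 55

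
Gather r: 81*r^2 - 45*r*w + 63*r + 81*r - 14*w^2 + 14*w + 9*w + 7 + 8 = 81*r^2 + r*(144 - 45*w) - 14*w^2 + 23*w + 15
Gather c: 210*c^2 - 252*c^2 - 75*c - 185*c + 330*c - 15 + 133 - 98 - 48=-42*c^2 + 70*c - 28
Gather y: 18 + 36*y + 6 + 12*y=48*y + 24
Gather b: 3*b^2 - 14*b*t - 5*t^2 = 3*b^2 - 14*b*t - 5*t^2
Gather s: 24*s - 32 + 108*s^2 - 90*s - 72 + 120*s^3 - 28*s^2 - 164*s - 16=120*s^3 + 80*s^2 - 230*s - 120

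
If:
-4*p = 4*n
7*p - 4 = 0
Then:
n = -4/7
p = 4/7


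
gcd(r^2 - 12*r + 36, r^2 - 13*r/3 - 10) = r - 6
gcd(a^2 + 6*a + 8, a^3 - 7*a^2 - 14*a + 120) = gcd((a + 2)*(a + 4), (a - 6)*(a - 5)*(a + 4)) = a + 4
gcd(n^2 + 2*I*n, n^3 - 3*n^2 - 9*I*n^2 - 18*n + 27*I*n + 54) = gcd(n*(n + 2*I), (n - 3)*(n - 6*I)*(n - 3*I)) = 1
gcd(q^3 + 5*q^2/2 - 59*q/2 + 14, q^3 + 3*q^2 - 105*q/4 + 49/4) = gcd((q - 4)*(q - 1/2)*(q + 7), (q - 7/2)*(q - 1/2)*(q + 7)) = q^2 + 13*q/2 - 7/2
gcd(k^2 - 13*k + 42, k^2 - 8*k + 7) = k - 7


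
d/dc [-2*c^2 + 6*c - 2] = 6 - 4*c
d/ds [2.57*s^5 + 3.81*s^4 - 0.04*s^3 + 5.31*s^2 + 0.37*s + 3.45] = 12.85*s^4 + 15.24*s^3 - 0.12*s^2 + 10.62*s + 0.37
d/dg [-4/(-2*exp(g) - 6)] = -2*exp(g)/(exp(g) + 3)^2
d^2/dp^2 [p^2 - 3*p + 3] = 2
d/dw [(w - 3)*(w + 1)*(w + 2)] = 3*w^2 - 7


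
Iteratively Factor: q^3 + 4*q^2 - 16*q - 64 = (q + 4)*(q^2 - 16) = (q + 4)^2*(q - 4)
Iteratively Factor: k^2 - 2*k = (k)*(k - 2)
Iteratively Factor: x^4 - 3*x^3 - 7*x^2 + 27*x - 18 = (x - 1)*(x^3 - 2*x^2 - 9*x + 18) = (x - 2)*(x - 1)*(x^2 - 9) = (x - 3)*(x - 2)*(x - 1)*(x + 3)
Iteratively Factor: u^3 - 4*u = (u + 2)*(u^2 - 2*u) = (u - 2)*(u + 2)*(u)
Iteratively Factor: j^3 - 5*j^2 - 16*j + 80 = (j - 5)*(j^2 - 16) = (j - 5)*(j - 4)*(j + 4)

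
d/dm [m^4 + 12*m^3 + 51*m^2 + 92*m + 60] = 4*m^3 + 36*m^2 + 102*m + 92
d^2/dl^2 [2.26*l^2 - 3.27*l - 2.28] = 4.52000000000000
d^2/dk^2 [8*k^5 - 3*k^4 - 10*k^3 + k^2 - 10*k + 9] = 160*k^3 - 36*k^2 - 60*k + 2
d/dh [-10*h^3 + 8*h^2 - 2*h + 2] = -30*h^2 + 16*h - 2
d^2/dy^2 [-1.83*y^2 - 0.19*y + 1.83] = -3.66000000000000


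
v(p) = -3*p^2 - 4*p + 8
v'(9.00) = -58.00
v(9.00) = -271.00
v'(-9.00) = 50.00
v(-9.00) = -199.00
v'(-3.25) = 15.50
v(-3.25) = -10.69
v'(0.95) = -9.70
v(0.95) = 1.49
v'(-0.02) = -3.88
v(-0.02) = 8.08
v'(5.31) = -35.86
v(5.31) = -97.83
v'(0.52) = -7.12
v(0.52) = 5.11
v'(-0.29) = -2.26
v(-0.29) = 8.91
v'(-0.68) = 0.08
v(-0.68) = 9.33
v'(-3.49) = 16.94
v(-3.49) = -14.58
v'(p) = -6*p - 4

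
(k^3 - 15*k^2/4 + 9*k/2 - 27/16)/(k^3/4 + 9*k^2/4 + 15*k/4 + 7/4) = (16*k^3 - 60*k^2 + 72*k - 27)/(4*(k^3 + 9*k^2 + 15*k + 7))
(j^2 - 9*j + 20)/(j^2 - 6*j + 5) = (j - 4)/(j - 1)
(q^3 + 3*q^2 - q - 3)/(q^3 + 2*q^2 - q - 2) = (q + 3)/(q + 2)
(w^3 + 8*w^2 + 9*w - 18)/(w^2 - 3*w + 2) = (w^2 + 9*w + 18)/(w - 2)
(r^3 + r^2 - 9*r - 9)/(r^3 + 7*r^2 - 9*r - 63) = (r + 1)/(r + 7)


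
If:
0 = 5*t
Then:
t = 0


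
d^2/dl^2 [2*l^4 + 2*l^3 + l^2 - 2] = 24*l^2 + 12*l + 2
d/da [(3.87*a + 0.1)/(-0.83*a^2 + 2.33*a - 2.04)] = (3.2121*a^2 + 0.166*a - 8.1278)/(0.6889*a^4 - 3.8678*a^3 + 8.8153*a^2 - 9.5064*a + 4.1616)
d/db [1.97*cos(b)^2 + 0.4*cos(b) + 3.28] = -(3.94*cos(b) + 0.4)*sin(b)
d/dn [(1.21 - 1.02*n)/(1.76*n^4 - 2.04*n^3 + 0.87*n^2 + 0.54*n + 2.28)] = (5.3856*n^4 - 12.68*n^3 + 8.2926*n^2 - 2.1054*n - 2.979)/(3.0976*n^8 - 7.1808*n^7 + 7.224*n^6 - 1.6488*n^5 + 6.5793*n^4 - 8.3628*n^3 + 4.2588*n^2 + 2.4624*n + 5.1984)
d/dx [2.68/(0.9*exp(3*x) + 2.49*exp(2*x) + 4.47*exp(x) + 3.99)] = (-7.236*exp(2*x) - 13.3464*exp(x) - 11.9796)*exp(x)/(0.9*exp(3*x) + 2.49*exp(2*x) + 4.47*exp(x) + 3.99)^2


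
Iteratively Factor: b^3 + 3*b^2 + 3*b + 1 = (b + 1)*(b^2 + 2*b + 1) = (b + 1)^2*(b + 1)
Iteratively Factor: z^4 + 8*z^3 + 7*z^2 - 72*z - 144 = (z + 4)*(z^3 + 4*z^2 - 9*z - 36) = (z + 4)^2*(z^2 - 9) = (z - 3)*(z + 4)^2*(z + 3)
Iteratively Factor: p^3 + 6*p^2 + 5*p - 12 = (p + 4)*(p^2 + 2*p - 3) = (p + 3)*(p + 4)*(p - 1)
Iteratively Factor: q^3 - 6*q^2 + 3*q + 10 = (q - 2)*(q^2 - 4*q - 5) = (q - 2)*(q + 1)*(q - 5)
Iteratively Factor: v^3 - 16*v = (v + 4)*(v^2 - 4*v) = (v - 4)*(v + 4)*(v)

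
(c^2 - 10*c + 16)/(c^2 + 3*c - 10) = (c - 8)/(c + 5)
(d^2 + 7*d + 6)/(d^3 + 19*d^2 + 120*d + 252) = (d + 1)/(d^2 + 13*d + 42)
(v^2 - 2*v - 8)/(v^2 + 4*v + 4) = (v - 4)/(v + 2)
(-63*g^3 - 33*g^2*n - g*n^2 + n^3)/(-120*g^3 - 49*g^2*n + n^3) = (21*g^2 + 4*g*n - n^2)/(40*g^2 + 3*g*n - n^2)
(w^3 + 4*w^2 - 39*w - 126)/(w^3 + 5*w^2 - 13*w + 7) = (w^2 - 3*w - 18)/(w^2 - 2*w + 1)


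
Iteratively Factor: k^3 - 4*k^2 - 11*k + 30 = (k - 5)*(k^2 + k - 6) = (k - 5)*(k + 3)*(k - 2)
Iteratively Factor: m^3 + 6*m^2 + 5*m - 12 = (m - 1)*(m^2 + 7*m + 12) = (m - 1)*(m + 4)*(m + 3)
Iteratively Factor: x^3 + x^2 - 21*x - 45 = (x + 3)*(x^2 - 2*x - 15) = (x - 5)*(x + 3)*(x + 3)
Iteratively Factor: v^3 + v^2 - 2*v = (v + 2)*(v^2 - v) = (v - 1)*(v + 2)*(v)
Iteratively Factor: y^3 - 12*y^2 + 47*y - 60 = (y - 3)*(y^2 - 9*y + 20) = (y - 5)*(y - 3)*(y - 4)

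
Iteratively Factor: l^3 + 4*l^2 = (l)*(l^2 + 4*l) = l*(l + 4)*(l)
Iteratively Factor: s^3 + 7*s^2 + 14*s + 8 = (s + 2)*(s^2 + 5*s + 4) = (s + 1)*(s + 2)*(s + 4)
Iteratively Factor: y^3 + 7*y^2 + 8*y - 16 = (y - 1)*(y^2 + 8*y + 16) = (y - 1)*(y + 4)*(y + 4)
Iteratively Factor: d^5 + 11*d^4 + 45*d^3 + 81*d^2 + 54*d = (d)*(d^4 + 11*d^3 + 45*d^2 + 81*d + 54) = d*(d + 3)*(d^3 + 8*d^2 + 21*d + 18) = d*(d + 3)^2*(d^2 + 5*d + 6) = d*(d + 2)*(d + 3)^2*(d + 3)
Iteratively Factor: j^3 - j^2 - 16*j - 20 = (j + 2)*(j^2 - 3*j - 10) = (j + 2)^2*(j - 5)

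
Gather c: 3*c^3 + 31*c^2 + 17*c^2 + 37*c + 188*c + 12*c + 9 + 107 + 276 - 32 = 3*c^3 + 48*c^2 + 237*c + 360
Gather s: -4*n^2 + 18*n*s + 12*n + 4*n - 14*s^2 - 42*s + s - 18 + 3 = -4*n^2 + 16*n - 14*s^2 + s*(18*n - 41) - 15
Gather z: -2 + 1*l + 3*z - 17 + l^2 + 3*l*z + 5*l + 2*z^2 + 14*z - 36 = l^2 + 6*l + 2*z^2 + z*(3*l + 17) - 55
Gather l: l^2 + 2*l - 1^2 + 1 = l^2 + 2*l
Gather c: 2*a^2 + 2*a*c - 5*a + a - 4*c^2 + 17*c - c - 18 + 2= 2*a^2 - 4*a - 4*c^2 + c*(2*a + 16) - 16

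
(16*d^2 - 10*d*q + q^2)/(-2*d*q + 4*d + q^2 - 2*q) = (-8*d + q)/(q - 2)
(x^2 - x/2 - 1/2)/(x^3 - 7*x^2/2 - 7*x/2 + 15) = (2*x^2 - x - 1)/(2*x^3 - 7*x^2 - 7*x + 30)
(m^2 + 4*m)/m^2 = (m + 4)/m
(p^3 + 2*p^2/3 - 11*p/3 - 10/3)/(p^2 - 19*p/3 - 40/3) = (p^2 - p - 2)/(p - 8)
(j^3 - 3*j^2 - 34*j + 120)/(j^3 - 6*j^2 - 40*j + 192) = (j - 5)/(j - 8)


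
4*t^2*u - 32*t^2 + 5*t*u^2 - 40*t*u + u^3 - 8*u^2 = (t + u)*(4*t + u)*(u - 8)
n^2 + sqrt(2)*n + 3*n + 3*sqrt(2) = (n + 3)*(n + sqrt(2))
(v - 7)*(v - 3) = v^2 - 10*v + 21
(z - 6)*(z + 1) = z^2 - 5*z - 6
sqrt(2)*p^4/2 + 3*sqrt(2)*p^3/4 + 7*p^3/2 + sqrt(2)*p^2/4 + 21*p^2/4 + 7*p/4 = p*(p + 1/2)*(p + 7*sqrt(2)/2)*(sqrt(2)*p/2 + sqrt(2)/2)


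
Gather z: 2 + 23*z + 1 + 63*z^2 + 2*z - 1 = 63*z^2 + 25*z + 2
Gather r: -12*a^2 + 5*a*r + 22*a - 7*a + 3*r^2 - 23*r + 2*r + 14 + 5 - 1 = -12*a^2 + 15*a + 3*r^2 + r*(5*a - 21) + 18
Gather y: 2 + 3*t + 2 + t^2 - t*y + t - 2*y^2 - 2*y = t^2 + 4*t - 2*y^2 + y*(-t - 2) + 4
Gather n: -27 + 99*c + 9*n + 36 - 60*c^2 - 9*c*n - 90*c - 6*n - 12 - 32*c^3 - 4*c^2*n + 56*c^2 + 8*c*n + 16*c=-32*c^3 - 4*c^2 + 25*c + n*(-4*c^2 - c + 3) - 3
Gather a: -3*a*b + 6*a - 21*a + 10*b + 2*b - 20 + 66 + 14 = a*(-3*b - 15) + 12*b + 60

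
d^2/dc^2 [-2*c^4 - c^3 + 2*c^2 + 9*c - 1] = -24*c^2 - 6*c + 4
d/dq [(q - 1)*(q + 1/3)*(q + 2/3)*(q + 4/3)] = 4*q^3 + 4*q^2 - 14*q/9 - 34/27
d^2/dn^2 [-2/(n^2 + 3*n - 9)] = 4*(n^2 + 3*n - (2*n + 3)^2 - 9)/(n^2 + 3*n - 9)^3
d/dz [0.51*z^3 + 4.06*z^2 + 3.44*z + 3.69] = 1.53*z^2 + 8.12*z + 3.44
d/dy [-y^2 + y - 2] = 1 - 2*y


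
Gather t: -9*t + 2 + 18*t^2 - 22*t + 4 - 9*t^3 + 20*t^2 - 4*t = -9*t^3 + 38*t^2 - 35*t + 6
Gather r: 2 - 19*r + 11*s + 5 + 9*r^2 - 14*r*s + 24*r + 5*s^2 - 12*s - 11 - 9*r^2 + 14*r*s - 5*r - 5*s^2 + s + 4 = 0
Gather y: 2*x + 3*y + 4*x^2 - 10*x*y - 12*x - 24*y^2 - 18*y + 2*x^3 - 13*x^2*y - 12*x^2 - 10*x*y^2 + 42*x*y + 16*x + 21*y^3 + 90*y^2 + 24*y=2*x^3 - 8*x^2 + 6*x + 21*y^3 + y^2*(66 - 10*x) + y*(-13*x^2 + 32*x + 9)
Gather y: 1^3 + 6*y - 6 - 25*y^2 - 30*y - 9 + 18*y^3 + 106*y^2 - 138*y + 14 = 18*y^3 + 81*y^2 - 162*y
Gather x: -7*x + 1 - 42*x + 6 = 7 - 49*x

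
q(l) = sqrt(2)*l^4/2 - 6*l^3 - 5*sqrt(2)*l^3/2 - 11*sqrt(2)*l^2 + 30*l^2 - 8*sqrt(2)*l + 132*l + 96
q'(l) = 2*sqrt(2)*l^3 - 18*l^2 - 15*sqrt(2)*l^2/2 - 22*sqrt(2)*l + 60*l - 8*sqrt(2) + 132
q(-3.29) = 277.70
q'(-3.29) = -384.72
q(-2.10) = 8.32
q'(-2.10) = -92.33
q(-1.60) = -16.43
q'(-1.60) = -10.35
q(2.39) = 359.84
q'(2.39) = 64.94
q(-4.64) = 1127.32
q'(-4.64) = -911.79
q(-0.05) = 90.00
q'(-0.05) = 119.17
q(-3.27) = 270.07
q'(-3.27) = -378.56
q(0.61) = 172.93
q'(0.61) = 128.31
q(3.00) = 387.87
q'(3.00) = 26.26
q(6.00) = 196.82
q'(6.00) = -124.89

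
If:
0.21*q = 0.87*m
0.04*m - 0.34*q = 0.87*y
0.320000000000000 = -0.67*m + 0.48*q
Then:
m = 0.24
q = 1.01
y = -0.38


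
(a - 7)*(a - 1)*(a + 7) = a^3 - a^2 - 49*a + 49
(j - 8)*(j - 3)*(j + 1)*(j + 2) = j^4 - 8*j^3 - 7*j^2 + 50*j + 48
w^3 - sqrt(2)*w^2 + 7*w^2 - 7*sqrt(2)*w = w*(w + 7)*(w - sqrt(2))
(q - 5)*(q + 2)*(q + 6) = q^3 + 3*q^2 - 28*q - 60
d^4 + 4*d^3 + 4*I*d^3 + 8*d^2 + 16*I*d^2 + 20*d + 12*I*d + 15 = (d + 1)*(d + 3)*(d - I)*(d + 5*I)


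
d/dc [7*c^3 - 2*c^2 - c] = 21*c^2 - 4*c - 1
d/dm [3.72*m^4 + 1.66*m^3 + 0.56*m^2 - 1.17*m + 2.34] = 14.88*m^3 + 4.98*m^2 + 1.12*m - 1.17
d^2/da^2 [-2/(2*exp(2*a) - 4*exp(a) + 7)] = 8*(-8*(1 - exp(a))^2*exp(a) + (2*exp(a) - 1)*(2*exp(2*a) - 4*exp(a) + 7))*exp(a)/(2*exp(2*a) - 4*exp(a) + 7)^3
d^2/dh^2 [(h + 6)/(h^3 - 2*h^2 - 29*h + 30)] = 2*((h + 6)*(-3*h^2 + 4*h + 29)^2 + (-3*h^2 + 4*h - (h + 6)*(3*h - 2) + 29)*(h^3 - 2*h^2 - 29*h + 30))/(h^3 - 2*h^2 - 29*h + 30)^3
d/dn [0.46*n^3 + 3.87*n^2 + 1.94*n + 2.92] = 1.38*n^2 + 7.74*n + 1.94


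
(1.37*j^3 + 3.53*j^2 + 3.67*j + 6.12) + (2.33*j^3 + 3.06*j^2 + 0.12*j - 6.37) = 3.7*j^3 + 6.59*j^2 + 3.79*j - 0.25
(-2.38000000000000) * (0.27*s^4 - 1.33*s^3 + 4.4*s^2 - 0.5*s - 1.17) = -0.6426*s^4 + 3.1654*s^3 - 10.472*s^2 + 1.19*s + 2.7846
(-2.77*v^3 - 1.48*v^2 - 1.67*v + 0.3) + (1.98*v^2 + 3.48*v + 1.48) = -2.77*v^3 + 0.5*v^2 + 1.81*v + 1.78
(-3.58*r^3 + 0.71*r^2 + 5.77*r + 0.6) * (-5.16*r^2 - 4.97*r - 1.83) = 18.4728*r^5 + 14.129*r^4 - 26.7505*r^3 - 33.0722*r^2 - 13.5411*r - 1.098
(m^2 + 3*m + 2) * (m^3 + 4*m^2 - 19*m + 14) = m^5 + 7*m^4 - 5*m^3 - 35*m^2 + 4*m + 28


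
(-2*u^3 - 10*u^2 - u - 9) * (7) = -14*u^3 - 70*u^2 - 7*u - 63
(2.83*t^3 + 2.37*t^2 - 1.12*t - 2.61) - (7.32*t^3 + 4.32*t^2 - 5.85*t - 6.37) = -4.49*t^3 - 1.95*t^2 + 4.73*t + 3.76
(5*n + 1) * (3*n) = 15*n^2 + 3*n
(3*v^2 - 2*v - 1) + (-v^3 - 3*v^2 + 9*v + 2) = -v^3 + 7*v + 1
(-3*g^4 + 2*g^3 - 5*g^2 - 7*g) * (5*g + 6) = -15*g^5 - 8*g^4 - 13*g^3 - 65*g^2 - 42*g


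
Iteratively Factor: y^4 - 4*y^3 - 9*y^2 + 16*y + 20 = (y + 1)*(y^3 - 5*y^2 - 4*y + 20) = (y - 5)*(y + 1)*(y^2 - 4) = (y - 5)*(y + 1)*(y + 2)*(y - 2)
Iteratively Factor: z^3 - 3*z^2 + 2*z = (z - 1)*(z^2 - 2*z) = z*(z - 1)*(z - 2)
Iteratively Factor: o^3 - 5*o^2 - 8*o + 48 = (o - 4)*(o^2 - o - 12) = (o - 4)*(o + 3)*(o - 4)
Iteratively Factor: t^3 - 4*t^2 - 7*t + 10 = (t - 5)*(t^2 + t - 2) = (t - 5)*(t - 1)*(t + 2)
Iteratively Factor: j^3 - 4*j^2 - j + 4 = (j + 1)*(j^2 - 5*j + 4) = (j - 4)*(j + 1)*(j - 1)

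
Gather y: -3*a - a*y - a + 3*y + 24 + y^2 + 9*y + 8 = -4*a + y^2 + y*(12 - a) + 32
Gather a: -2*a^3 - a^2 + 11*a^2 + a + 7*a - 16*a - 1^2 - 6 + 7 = -2*a^3 + 10*a^2 - 8*a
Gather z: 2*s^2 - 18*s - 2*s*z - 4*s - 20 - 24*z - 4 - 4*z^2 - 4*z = 2*s^2 - 22*s - 4*z^2 + z*(-2*s - 28) - 24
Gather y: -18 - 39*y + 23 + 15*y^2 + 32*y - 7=15*y^2 - 7*y - 2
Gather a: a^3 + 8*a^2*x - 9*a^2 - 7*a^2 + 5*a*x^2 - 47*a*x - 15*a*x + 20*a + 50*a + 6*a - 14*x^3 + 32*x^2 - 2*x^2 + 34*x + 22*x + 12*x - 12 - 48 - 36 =a^3 + a^2*(8*x - 16) + a*(5*x^2 - 62*x + 76) - 14*x^3 + 30*x^2 + 68*x - 96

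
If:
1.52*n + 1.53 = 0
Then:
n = -1.01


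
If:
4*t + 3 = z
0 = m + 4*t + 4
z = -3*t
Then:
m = -16/7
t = -3/7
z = 9/7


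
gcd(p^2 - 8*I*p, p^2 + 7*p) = p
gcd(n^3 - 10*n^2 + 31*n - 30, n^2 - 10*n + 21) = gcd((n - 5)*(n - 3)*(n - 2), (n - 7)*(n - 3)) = n - 3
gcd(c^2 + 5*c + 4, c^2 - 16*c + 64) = 1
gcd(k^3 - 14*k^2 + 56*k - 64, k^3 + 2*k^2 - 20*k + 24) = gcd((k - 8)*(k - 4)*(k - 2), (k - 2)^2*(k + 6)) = k - 2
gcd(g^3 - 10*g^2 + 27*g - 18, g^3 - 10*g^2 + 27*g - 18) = g^3 - 10*g^2 + 27*g - 18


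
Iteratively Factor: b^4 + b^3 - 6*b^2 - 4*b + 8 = (b - 2)*(b^3 + 3*b^2 - 4) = (b - 2)*(b + 2)*(b^2 + b - 2) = (b - 2)*(b + 2)^2*(b - 1)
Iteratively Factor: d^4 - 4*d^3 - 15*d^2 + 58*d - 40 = (d - 1)*(d^3 - 3*d^2 - 18*d + 40) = (d - 1)*(d + 4)*(d^2 - 7*d + 10) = (d - 5)*(d - 1)*(d + 4)*(d - 2)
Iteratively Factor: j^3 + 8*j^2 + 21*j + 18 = (j + 2)*(j^2 + 6*j + 9) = (j + 2)*(j + 3)*(j + 3)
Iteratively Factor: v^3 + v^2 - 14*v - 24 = (v - 4)*(v^2 + 5*v + 6) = (v - 4)*(v + 2)*(v + 3)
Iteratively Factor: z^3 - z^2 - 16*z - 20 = (z + 2)*(z^2 - 3*z - 10) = (z - 5)*(z + 2)*(z + 2)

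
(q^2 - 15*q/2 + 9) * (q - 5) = q^3 - 25*q^2/2 + 93*q/2 - 45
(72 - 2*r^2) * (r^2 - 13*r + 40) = -2*r^4 + 26*r^3 - 8*r^2 - 936*r + 2880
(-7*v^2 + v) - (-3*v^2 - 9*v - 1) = -4*v^2 + 10*v + 1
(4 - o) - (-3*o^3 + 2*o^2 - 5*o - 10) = 3*o^3 - 2*o^2 + 4*o + 14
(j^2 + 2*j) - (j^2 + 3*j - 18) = 18 - j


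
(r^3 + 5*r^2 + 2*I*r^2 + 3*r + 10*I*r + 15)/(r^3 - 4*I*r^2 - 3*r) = (r^2 + r*(5 + 3*I) + 15*I)/(r*(r - 3*I))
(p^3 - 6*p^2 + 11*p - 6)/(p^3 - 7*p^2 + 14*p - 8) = (p - 3)/(p - 4)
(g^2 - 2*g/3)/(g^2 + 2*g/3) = (3*g - 2)/(3*g + 2)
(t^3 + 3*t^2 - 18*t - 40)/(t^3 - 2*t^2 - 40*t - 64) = (t^2 + t - 20)/(t^2 - 4*t - 32)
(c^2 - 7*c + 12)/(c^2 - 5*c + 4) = (c - 3)/(c - 1)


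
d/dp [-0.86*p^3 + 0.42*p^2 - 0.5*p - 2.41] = -2.58*p^2 + 0.84*p - 0.5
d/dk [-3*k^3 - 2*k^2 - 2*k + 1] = -9*k^2 - 4*k - 2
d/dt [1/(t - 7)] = -1/(t - 7)^2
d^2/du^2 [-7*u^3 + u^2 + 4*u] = 2 - 42*u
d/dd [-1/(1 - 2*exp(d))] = -2*exp(d)/(2*exp(d) - 1)^2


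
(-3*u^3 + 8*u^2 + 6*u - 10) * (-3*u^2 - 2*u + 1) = 9*u^5 - 18*u^4 - 37*u^3 + 26*u^2 + 26*u - 10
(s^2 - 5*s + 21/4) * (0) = 0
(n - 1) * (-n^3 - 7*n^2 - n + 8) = -n^4 - 6*n^3 + 6*n^2 + 9*n - 8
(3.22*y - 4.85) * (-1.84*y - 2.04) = -5.9248*y^2 + 2.3552*y + 9.894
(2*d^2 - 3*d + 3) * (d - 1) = 2*d^3 - 5*d^2 + 6*d - 3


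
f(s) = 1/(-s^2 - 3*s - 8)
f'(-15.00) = 0.00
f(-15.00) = -0.00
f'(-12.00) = 0.00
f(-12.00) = -0.00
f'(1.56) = 0.03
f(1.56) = -0.07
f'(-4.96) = -0.02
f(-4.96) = -0.06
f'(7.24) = 0.00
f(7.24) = -0.01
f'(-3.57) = -0.04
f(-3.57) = -0.10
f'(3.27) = 0.01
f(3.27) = -0.04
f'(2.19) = 0.02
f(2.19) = -0.05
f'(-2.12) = -0.03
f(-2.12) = -0.16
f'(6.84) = 0.00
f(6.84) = -0.01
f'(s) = (2*s + 3)/(-s^2 - 3*s - 8)^2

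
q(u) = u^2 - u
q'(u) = 2*u - 1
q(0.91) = -0.08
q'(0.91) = 0.82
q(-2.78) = 10.51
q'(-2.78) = -6.56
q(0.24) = -0.18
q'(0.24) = -0.52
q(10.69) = 103.59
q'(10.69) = 20.38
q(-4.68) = 26.58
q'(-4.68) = -10.36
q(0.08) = -0.07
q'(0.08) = -0.84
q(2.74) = 4.77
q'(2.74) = 4.48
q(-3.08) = 12.57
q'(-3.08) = -7.16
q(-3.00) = 12.00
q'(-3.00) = -7.00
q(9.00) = 72.00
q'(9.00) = 17.00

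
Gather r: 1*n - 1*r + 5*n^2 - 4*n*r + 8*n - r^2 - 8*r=5*n^2 + 9*n - r^2 + r*(-4*n - 9)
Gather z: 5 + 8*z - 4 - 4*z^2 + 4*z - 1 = -4*z^2 + 12*z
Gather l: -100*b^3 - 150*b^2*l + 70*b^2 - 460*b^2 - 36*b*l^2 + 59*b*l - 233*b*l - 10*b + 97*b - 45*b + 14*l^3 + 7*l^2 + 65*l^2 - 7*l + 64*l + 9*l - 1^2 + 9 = -100*b^3 - 390*b^2 + 42*b + 14*l^3 + l^2*(72 - 36*b) + l*(-150*b^2 - 174*b + 66) + 8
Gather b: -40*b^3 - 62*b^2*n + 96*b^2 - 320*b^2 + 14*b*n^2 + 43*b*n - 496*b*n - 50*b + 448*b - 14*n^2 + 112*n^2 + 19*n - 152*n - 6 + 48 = -40*b^3 + b^2*(-62*n - 224) + b*(14*n^2 - 453*n + 398) + 98*n^2 - 133*n + 42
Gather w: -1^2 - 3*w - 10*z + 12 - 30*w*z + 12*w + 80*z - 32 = w*(9 - 30*z) + 70*z - 21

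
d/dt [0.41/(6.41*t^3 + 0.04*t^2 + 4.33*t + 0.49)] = (-7.8843*t^2 - 0.0328*t - 1.7753)/(6.41*t^3 + 0.04*t^2 + 4.33*t + 0.49)^2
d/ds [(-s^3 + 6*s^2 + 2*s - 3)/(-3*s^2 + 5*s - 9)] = (3*s^4 - 10*s^3 + 63*s^2 - 126*s - 3)/(9*s^4 - 30*s^3 + 79*s^2 - 90*s + 81)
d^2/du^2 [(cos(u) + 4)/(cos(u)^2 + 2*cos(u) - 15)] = (-9*(1 - cos(2*u))^2*cos(u)/4 - 7*(1 - cos(2*u))^2/2 - 581*cos(u)/2 - 145*cos(2*u) - 30*cos(3*u) + cos(5*u)/2 + 81)/((cos(u) - 3)^3*(cos(u) + 5)^3)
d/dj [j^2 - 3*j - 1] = 2*j - 3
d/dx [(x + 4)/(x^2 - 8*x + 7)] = (x^2 - 8*x - 2*(x - 4)*(x + 4) + 7)/(x^2 - 8*x + 7)^2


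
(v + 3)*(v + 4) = v^2 + 7*v + 12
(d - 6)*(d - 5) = d^2 - 11*d + 30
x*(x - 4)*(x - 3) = x^3 - 7*x^2 + 12*x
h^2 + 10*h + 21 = (h + 3)*(h + 7)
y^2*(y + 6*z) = y^3 + 6*y^2*z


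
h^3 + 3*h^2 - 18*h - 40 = (h - 4)*(h + 2)*(h + 5)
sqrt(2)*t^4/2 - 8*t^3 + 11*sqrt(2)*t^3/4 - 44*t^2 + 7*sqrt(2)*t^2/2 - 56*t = t*(t + 7/2)*(t - 8*sqrt(2))*(sqrt(2)*t/2 + sqrt(2))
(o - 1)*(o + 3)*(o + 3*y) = o^3 + 3*o^2*y + 2*o^2 + 6*o*y - 3*o - 9*y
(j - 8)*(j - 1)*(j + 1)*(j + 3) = j^4 - 5*j^3 - 25*j^2 + 5*j + 24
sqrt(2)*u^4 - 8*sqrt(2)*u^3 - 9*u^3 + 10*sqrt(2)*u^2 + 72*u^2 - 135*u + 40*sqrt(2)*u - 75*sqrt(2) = (u - 5)*(u - 3)*(u - 5*sqrt(2))*(sqrt(2)*u + 1)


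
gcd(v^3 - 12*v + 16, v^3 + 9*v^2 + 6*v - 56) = v^2 + 2*v - 8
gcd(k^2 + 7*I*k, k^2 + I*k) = k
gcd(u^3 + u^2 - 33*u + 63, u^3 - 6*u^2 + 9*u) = u^2 - 6*u + 9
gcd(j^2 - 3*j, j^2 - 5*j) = j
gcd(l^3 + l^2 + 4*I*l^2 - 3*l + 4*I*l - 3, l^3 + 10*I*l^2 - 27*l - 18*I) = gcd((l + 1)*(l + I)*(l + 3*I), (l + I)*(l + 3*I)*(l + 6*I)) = l^2 + 4*I*l - 3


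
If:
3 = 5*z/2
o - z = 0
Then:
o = 6/5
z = 6/5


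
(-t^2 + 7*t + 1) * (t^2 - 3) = -t^4 + 7*t^3 + 4*t^2 - 21*t - 3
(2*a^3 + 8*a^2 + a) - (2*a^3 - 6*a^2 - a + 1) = 14*a^2 + 2*a - 1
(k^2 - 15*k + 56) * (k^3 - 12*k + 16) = k^5 - 15*k^4 + 44*k^3 + 196*k^2 - 912*k + 896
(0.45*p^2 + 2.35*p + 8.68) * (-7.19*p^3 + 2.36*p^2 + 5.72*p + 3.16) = -3.2355*p^5 - 15.8345*p^4 - 54.2892*p^3 + 35.3488*p^2 + 57.0756*p + 27.4288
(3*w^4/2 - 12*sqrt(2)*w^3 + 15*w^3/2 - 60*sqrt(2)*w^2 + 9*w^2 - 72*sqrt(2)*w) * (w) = 3*w^5/2 - 12*sqrt(2)*w^4 + 15*w^4/2 - 60*sqrt(2)*w^3 + 9*w^3 - 72*sqrt(2)*w^2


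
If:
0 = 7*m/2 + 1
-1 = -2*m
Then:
No Solution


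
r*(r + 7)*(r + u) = r^3 + r^2*u + 7*r^2 + 7*r*u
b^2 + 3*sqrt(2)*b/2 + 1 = (b + sqrt(2)/2)*(b + sqrt(2))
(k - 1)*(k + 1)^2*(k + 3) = k^4 + 4*k^3 + 2*k^2 - 4*k - 3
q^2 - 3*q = q*(q - 3)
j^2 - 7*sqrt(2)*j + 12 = (j - 6*sqrt(2))*(j - sqrt(2))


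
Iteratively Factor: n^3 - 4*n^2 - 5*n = (n + 1)*(n^2 - 5*n) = (n - 5)*(n + 1)*(n)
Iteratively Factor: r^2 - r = (r)*(r - 1)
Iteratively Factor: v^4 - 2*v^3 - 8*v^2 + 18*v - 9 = (v - 1)*(v^3 - v^2 - 9*v + 9) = (v - 3)*(v - 1)*(v^2 + 2*v - 3) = (v - 3)*(v - 1)*(v + 3)*(v - 1)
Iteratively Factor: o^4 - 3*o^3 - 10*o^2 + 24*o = (o - 4)*(o^3 + o^2 - 6*o) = (o - 4)*(o + 3)*(o^2 - 2*o) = (o - 4)*(o - 2)*(o + 3)*(o)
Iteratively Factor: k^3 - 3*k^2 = (k)*(k^2 - 3*k) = k^2*(k - 3)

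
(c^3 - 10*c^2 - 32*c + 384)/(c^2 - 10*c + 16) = (c^2 - 2*c - 48)/(c - 2)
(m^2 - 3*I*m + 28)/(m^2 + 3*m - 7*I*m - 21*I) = (m + 4*I)/(m + 3)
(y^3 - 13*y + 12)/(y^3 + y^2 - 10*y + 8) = (y - 3)/(y - 2)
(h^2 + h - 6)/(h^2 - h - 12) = (h - 2)/(h - 4)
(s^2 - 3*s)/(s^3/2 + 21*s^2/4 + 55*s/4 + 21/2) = 4*s*(s - 3)/(2*s^3 + 21*s^2 + 55*s + 42)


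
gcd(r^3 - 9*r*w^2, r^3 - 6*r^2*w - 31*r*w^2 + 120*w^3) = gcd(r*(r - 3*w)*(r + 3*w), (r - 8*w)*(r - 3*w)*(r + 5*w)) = r - 3*w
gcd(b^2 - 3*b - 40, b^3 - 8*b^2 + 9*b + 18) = 1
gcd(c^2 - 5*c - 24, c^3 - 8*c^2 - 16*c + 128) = c - 8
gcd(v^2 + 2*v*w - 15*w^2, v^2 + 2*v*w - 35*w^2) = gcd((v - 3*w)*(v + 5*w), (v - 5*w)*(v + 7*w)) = 1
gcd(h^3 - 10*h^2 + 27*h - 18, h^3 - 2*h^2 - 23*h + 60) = h - 3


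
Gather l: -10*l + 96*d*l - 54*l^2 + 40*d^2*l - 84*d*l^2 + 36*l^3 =36*l^3 + l^2*(-84*d - 54) + l*(40*d^2 + 96*d - 10)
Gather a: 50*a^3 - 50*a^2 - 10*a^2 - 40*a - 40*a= 50*a^3 - 60*a^2 - 80*a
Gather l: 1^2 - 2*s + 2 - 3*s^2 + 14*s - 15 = -3*s^2 + 12*s - 12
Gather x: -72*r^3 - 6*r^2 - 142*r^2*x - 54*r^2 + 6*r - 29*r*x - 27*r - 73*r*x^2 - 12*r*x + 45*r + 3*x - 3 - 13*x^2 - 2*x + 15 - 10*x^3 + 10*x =-72*r^3 - 60*r^2 + 24*r - 10*x^3 + x^2*(-73*r - 13) + x*(-142*r^2 - 41*r + 11) + 12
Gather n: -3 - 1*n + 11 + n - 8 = 0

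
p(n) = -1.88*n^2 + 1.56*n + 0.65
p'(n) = 1.56 - 3.76*n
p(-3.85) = -33.22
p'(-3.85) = 16.04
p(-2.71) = -17.38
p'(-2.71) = 11.75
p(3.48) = -16.69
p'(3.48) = -11.52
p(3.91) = -21.99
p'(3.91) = -13.14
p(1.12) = 0.04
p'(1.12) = -2.65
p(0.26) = 0.93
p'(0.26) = 0.58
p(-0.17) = 0.33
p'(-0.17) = 2.20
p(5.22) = -42.43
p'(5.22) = -18.07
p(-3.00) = -20.95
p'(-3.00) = 12.84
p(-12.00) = -288.79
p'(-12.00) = 46.68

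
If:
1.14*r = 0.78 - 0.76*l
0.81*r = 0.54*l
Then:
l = 0.51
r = 0.34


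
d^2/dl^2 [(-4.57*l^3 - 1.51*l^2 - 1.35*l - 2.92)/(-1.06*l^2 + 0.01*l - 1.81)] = (-14.469358*l^3 + 1.80665400000001*l^2 + 74.10429*l - 1.261348)/(1.191016*l^6 - 0.033708*l^5 + 6.101466*l^4 - 0.115117*l^3 + 10.418541*l^2 - 0.098283*l + 5.929741)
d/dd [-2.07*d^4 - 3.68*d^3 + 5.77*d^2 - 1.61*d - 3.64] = -8.28*d^3 - 11.04*d^2 + 11.54*d - 1.61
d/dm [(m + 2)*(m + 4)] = 2*m + 6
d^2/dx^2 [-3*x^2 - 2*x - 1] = -6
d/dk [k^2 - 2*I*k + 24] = 2*k - 2*I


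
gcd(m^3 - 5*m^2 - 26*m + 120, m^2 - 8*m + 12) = m - 6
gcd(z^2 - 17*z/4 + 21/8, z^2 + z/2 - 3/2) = 1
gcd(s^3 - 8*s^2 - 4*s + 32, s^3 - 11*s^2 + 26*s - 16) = s^2 - 10*s + 16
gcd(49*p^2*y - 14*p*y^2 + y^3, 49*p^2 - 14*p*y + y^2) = 49*p^2 - 14*p*y + y^2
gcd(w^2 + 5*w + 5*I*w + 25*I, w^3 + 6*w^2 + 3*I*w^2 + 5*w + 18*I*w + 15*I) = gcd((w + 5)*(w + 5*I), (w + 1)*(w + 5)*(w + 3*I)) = w + 5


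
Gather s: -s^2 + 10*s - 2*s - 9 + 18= -s^2 + 8*s + 9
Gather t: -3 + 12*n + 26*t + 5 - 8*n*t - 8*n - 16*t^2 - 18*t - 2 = 4*n - 16*t^2 + t*(8 - 8*n)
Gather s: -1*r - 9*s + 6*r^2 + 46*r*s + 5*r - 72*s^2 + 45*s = 6*r^2 + 4*r - 72*s^2 + s*(46*r + 36)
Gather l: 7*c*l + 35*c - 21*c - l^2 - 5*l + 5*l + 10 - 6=7*c*l + 14*c - l^2 + 4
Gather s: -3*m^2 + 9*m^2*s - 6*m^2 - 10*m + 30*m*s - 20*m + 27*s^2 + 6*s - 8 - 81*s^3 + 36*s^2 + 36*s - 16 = -9*m^2 - 30*m - 81*s^3 + 63*s^2 + s*(9*m^2 + 30*m + 42) - 24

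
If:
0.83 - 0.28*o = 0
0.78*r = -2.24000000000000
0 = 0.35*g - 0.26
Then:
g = 0.74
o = 2.96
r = -2.87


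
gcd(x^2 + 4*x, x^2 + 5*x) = x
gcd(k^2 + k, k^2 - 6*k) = k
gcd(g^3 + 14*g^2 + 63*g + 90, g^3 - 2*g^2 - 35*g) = g + 5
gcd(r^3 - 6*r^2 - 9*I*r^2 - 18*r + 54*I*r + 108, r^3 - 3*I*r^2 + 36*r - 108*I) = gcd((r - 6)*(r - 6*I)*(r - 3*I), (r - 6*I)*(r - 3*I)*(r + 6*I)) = r^2 - 9*I*r - 18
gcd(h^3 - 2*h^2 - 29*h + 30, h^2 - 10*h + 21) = 1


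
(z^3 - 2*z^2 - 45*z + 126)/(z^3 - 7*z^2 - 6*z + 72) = (z^2 + 4*z - 21)/(z^2 - z - 12)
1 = 1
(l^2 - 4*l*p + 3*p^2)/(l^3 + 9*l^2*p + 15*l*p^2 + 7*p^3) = (l^2 - 4*l*p + 3*p^2)/(l^3 + 9*l^2*p + 15*l*p^2 + 7*p^3)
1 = 1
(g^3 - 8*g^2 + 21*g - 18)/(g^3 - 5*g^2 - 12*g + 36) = (g^2 - 6*g + 9)/(g^2 - 3*g - 18)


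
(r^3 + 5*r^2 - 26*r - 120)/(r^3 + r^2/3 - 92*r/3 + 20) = 3*(r + 4)/(3*r - 2)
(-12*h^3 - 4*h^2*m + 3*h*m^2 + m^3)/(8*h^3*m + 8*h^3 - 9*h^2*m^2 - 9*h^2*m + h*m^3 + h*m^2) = (-12*h^3 - 4*h^2*m + 3*h*m^2 + m^3)/(h*(8*h^2*m + 8*h^2 - 9*h*m^2 - 9*h*m + m^3 + m^2))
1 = 1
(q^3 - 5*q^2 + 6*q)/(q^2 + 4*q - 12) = q*(q - 3)/(q + 6)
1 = 1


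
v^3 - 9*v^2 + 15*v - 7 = (v - 7)*(v - 1)^2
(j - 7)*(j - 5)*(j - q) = j^3 - j^2*q - 12*j^2 + 12*j*q + 35*j - 35*q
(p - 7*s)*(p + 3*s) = p^2 - 4*p*s - 21*s^2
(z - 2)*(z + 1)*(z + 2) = z^3 + z^2 - 4*z - 4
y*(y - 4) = y^2 - 4*y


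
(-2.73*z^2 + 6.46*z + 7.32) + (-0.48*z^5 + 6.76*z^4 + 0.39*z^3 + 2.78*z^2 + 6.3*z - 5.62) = -0.48*z^5 + 6.76*z^4 + 0.39*z^3 + 0.0499999999999998*z^2 + 12.76*z + 1.7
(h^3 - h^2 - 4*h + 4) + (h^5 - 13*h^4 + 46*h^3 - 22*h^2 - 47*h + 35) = h^5 - 13*h^4 + 47*h^3 - 23*h^2 - 51*h + 39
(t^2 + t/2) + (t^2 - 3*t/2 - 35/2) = 2*t^2 - t - 35/2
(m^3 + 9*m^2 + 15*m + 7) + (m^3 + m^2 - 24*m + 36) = 2*m^3 + 10*m^2 - 9*m + 43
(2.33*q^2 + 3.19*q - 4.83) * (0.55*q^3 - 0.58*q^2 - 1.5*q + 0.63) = 1.2815*q^5 + 0.4031*q^4 - 8.0017*q^3 - 0.515700000000001*q^2 + 9.2547*q - 3.0429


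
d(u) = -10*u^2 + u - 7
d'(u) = 1 - 20*u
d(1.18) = -19.74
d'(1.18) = -22.60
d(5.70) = -326.20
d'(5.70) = -113.00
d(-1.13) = -20.90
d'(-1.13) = 23.60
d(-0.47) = -9.68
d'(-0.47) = 10.40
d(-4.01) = -171.81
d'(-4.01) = 81.20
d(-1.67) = -36.56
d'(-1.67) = 34.40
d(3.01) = -94.59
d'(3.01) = -59.20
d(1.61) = -31.31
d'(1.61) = -31.20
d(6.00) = -361.00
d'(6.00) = -119.00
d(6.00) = -361.00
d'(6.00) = -119.00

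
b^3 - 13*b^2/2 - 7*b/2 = b*(b - 7)*(b + 1/2)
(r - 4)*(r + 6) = r^2 + 2*r - 24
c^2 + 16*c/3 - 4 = (c - 2/3)*(c + 6)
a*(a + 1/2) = a^2 + a/2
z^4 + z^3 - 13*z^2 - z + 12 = (z - 3)*(z - 1)*(z + 1)*(z + 4)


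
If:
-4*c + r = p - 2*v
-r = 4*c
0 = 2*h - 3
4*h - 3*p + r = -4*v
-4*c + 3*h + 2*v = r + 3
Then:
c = -3/8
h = 3/2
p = 3/2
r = 3/2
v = -3/4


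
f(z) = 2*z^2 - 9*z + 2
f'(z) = 4*z - 9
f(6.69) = 31.30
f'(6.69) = 17.76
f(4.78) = 4.68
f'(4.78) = 10.12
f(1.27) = -6.20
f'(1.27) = -3.92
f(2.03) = -8.03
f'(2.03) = -0.88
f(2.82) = -7.48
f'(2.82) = 2.28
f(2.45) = -8.04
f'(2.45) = 0.80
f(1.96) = -7.96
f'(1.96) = -1.16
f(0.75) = -3.62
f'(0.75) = -6.00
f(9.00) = 83.00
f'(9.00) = 27.00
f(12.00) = 182.00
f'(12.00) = 39.00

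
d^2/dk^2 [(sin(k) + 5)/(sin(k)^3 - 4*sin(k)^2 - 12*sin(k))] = (-4*sin(k)^4 - 33*sin(k)^3 + 162*sin(k)^2 - 116*sin(k) - 984 - 600/sin(k) + 1440/sin(k)^2 + 1440/sin(k)^3)/((sin(k) - 6)^3*(sin(k) + 2)^3)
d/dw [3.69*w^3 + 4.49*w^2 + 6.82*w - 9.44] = 11.07*w^2 + 8.98*w + 6.82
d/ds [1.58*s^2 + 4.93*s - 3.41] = 3.16*s + 4.93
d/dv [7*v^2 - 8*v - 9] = 14*v - 8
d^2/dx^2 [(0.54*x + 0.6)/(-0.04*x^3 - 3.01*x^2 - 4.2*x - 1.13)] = (-0.005184*x^5 - 0.401616*x^4 - 10.759308*x^3 - 32.928264*x^2 - 34.328268*x - 11.96076)/(6.4e-5*x^9 + 0.014448*x^8 + 1.107372*x^7 + 30.310405*x^6 + 117.090372*x^5 + 191.141979*x^4 + 159.953988*x^3 + 71.330007*x^2 + 16.08894*x + 1.442897)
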